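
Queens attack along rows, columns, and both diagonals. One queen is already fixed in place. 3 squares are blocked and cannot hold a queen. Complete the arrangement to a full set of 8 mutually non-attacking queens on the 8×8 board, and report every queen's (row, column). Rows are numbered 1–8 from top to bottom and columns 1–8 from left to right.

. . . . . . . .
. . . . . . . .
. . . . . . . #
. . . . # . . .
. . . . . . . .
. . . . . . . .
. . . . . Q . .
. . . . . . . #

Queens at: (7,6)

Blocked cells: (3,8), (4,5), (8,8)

(1,4) (2,7) (3,1) (4,8) (5,5) (6,2) (7,6) (8,3)

Row 1: attacked by (7,6)→{6}. Safe: 1, 2, 3, 4, 5, 7, 8. Place at column 4.
Row 2: attacked by (1,4)→{3,4,5}; (7,6)→{1,6}. Safe: 2, 7, 8. Place at column 7.
Row 3: attacked by (1,4)→{2,4,6}; (2,7)→{6,7,8}; (7,6)→{2,6}. Blocked: 8. Safe: 1, 3, 5. Place at column 1.
Row 4: attacked by (1,4)→{1,4,7}; (2,7)→{5,7}; (3,1)→{1,2}; (7,6)→{3,6}. Blocked: 5. Safe: 8. Place at column 8.
Row 5: attacked by (1,4)→{4,8}; (2,7)→{4,7}; (3,1)→{1,3}; (4,8)→{7,8}; (7,6)→{4,6,8}. Safe: 2, 5. Place at column 5.
Row 6: attacked by (1,4)→{4}; (2,7)→{3,7}; (3,1)→{1,4}; (4,8)→{6,8}; (5,5)→{4,5,6}; (7,6)→{5,6,7}. Safe: 2. Place at column 2.
Row 8: attacked by (1,4)→{4}; (2,7)→{1,7}; (3,1)→{1,6}; (4,8)→{4,8}; (5,5)→{2,5,8}; (6,2)→{2,4}; (7,6)→{5,6,7}. Blocked: 8. Safe: 3. Place at column 3.
Columns [4, 7, 1, 8, 5, 2, 6, 3], r−c [-3, -5, 2, -4, 0, 4, 1, 5], r+c [5, 9, 4, 12, 10, 8, 13, 11] are all distinct, so no two queens attack.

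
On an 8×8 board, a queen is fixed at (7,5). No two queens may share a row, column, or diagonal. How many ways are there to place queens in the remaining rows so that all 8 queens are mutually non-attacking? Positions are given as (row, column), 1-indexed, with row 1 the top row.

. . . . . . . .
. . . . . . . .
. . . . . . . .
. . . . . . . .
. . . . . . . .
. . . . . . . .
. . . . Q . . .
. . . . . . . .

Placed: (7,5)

Branch on row 1: col 1 → 1; col 2 → 0; col 3 → 1; col 4 → 3; col 6 → 3; col 7 → 0; col 8 → 0.
Sum: 1 + 0 + 1 + 3 + 3 + 0 + 0 = 8.

8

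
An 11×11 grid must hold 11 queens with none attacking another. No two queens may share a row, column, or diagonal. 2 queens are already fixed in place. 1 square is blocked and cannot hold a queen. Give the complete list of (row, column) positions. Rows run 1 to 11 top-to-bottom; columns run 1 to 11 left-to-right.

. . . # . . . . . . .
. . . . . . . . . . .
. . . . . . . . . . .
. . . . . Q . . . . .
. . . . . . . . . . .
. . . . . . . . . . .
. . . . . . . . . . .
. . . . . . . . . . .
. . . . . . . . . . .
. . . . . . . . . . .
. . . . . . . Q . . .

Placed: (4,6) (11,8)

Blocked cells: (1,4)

Row 1: attacked by (4,6)→{3,6,9}; (11,8)→{8}. Blocked: 4. Safe: 1, 2, 5, 7, 10, 11. Place at column 5.
Row 2: attacked by (1,5)→{4,5,6}; (4,6)→{4,6,8}; (11,8)→{8}. Safe: 1, 2, 3, 7, 9, 10, 11. Place at column 3.
Row 3: attacked by (1,5)→{3,5,7}; (2,3)→{2,3,4}; (4,6)→{5,6,7}; (11,8)→{8}. Safe: 1, 9, 10, 11. Place at column 1.
Row 5: attacked by (1,5)→{1,5,9}; (2,3)→{3,6}; (3,1)→{1,3}; (4,6)→{5,6,7}; (11,8)→{2,8}. Safe: 4, 10, 11. Place at column 11.
Row 6: attacked by (1,5)→{5,10}; (2,3)→{3,7}; (3,1)→{1,4}; (4,6)→{4,6,8}; (5,11)→{10,11}; (11,8)→{3,8}. Safe: 2, 9. Place at column 2.
Row 7: attacked by (1,5)→{5,11}; (2,3)→{3,8}; (3,1)→{1,5}; (4,6)→{3,6,9}; (5,11)→{9,11}; (6,2)→{1,2,3}; (11,8)→{4,8}. Safe: 7, 10. Place at column 10.
Row 8: attacked by (1,5)→{5}; (2,3)→{3,9}; (3,1)→{1,6}; (4,6)→{2,6,10}; (5,11)→{8,11}; (6,2)→{2,4}; (7,10)→{9,10,11}; (11,8)→{5,8,11}. Safe: 7. Place at column 7.
Row 9: attacked by (1,5)→{5}; (2,3)→{3,10}; (3,1)→{1,7}; (4,6)→{1,6,11}; (5,11)→{7,11}; (6,2)→{2,5}; (7,10)→{8,10}; (8,7)→{6,7,8}; (11,8)→{6,8,10}. Safe: 4, 9. Place at column 9.
Row 10: attacked by (1,5)→{5}; (2,3)→{3,11}; (3,1)→{1,8}; (4,6)→{6}; (5,11)→{6,11}; (6,2)→{2,6}; (7,10)→{7,10}; (8,7)→{5,7,9}; (9,9)→{8,9,10}; (11,8)→{7,8,9}. Safe: 4. Place at column 4.
Columns [5, 3, 1, 6, 11, 2, 10, 7, 9, 4, 8], r−c [-4, -1, 2, -2, -6, 4, -3, 1, 0, 6, 3], r+c [6, 5, 4, 10, 16, 8, 17, 15, 18, 14, 19] are all distinct, so no two queens attack.

(1,5) (2,3) (3,1) (4,6) (5,11) (6,2) (7,10) (8,7) (9,9) (10,4) (11,8)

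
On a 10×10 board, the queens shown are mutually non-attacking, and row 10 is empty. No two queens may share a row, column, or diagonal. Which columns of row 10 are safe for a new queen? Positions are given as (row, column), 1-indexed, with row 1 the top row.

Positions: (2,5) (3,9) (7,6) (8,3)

columns 4, 7, 8, 10

(2,5) attacks row 10 at column 5.
(3,9) attacks row 10 at column 9 and diagonals 2.
(7,6) attacks row 10 at column 6 and diagonals 3, 9.
(8,3) attacks row 10 at column 3 and diagonals 1, 5.
Attacked columns: {1, 2, 3, 5, 6, 9}. Safe: {4, 7, 8, 10}.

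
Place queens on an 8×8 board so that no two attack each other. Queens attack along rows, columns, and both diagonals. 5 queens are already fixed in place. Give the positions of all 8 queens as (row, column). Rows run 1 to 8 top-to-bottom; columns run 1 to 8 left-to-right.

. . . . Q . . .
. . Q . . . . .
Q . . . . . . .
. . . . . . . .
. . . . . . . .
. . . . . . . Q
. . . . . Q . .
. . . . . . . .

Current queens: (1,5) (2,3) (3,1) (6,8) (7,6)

Row 4: attacked by (1,5)→{2,5,8}; (2,3)→{1,3,5}; (3,1)→{1,2}; (6,8)→{6,8}; (7,6)→{3,6}. Safe: 4, 7. Place at column 7.
Row 5: attacked by (1,5)→{1,5}; (2,3)→{3,6}; (3,1)→{1,3}; (4,7)→{6,7,8}; (6,8)→{7,8}; (7,6)→{4,6,8}. Safe: 2. Place at column 2.
Row 8: attacked by (1,5)→{5}; (2,3)→{3}; (3,1)→{1,6}; (4,7)→{3,7}; (5,2)→{2,5}; (6,8)→{6,8}; (7,6)→{5,6,7}. Safe: 4. Place at column 4.
Columns [5, 3, 1, 7, 2, 8, 6, 4], r−c [-4, -1, 2, -3, 3, -2, 1, 4], r+c [6, 5, 4, 11, 7, 14, 13, 12] are all distinct, so no two queens attack.

(1,5) (2,3) (3,1) (4,7) (5,2) (6,8) (7,6) (8,4)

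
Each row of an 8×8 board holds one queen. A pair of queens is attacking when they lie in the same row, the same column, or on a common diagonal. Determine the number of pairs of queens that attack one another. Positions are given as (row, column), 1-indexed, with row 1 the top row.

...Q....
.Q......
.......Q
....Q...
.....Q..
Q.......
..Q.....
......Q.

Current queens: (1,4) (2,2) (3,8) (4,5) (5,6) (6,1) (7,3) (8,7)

Same diagonal: (3,8)–(5,6) (|3−5| = |8−6| = 2); (4,5)–(5,6) (|4−5| = |5−6| = 1).
Total attacking pairs: 2.

2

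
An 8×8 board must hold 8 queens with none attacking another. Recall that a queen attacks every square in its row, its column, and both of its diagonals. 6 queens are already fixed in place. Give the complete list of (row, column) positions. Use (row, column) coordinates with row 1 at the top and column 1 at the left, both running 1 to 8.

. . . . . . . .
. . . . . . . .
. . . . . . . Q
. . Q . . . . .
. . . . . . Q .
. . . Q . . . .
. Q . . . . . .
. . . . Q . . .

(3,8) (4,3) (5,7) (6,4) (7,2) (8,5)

(1,1) (2,6) (3,8) (4,3) (5,7) (6,4) (7,2) (8,5)

Row 1: attacked by (3,8)→{6,8}; (4,3)→{3,6}; (5,7)→{3,7}; (6,4)→{4}; (7,2)→{2,8}; (8,5)→{5}. Safe: 1. Place at column 1.
Row 2: attacked by (1,1)→{1,2}; (3,8)→{7,8}; (4,3)→{1,3,5}; (5,7)→{4,7}; (6,4)→{4,8}; (7,2)→{2,7}; (8,5)→{5}. Safe: 6. Place at column 6.
Columns [1, 6, 8, 3, 7, 4, 2, 5], r−c [0, -4, -5, 1, -2, 2, 5, 3], r+c [2, 8, 11, 7, 12, 10, 9, 13] are all distinct, so no two queens attack.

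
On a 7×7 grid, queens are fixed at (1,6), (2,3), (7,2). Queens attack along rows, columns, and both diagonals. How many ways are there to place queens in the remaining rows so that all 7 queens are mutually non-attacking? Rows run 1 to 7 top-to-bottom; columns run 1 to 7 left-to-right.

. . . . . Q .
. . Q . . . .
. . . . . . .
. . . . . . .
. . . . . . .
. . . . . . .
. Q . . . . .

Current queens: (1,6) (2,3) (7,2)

3

Branch on row 3: col 1 → 1; col 5 → 1; col 7 → 1.
Sum: 1 + 1 + 1 = 3.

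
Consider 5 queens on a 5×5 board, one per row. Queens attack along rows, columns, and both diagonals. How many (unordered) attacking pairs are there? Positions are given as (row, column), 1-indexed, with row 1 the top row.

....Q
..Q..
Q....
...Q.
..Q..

3

Same column: (2,3)–(5,3) (column 3).
Same diagonal: (3,1)–(5,3) (|3−5| = |1−3| = 2); (4,4)–(5,3) (|4−5| = |4−3| = 1).
Total attacking pairs: 3.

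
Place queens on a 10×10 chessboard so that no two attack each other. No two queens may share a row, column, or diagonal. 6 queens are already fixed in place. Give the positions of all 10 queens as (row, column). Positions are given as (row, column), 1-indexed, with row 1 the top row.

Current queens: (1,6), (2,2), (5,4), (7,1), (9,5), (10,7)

(1,6) (2,2) (3,10) (4,8) (5,4) (6,9) (7,1) (8,3) (9,5) (10,7)

Row 3: attacked by (1,6)→{4,6,8}; (2,2)→{1,2,3}; (5,4)→{2,4,6}; (7,1)→{1,5}; (9,5)→{5}; (10,7)→{7}. Safe: 9, 10. Place at column 10.
Row 4: attacked by (1,6)→{3,6,9}; (2,2)→{2,4}; (3,10)→{9,10}; (5,4)→{3,4,5}; (7,1)→{1,4}; (9,5)→{5,10}; (10,7)→{1,7}. Safe: 8. Place at column 8.
Row 6: attacked by (1,6)→{1,6}; (2,2)→{2,6}; (3,10)→{7,10}; (4,8)→{6,8,10}; (5,4)→{3,4,5}; (7,1)→{1,2}; (9,5)→{2,5,8}; (10,7)→{3,7}. Safe: 9. Place at column 9.
Row 8: attacked by (1,6)→{6}; (2,2)→{2,8}; (3,10)→{5,10}; (4,8)→{4,8}; (5,4)→{1,4,7}; (6,9)→{7,9}; (7,1)→{1,2}; (9,5)→{4,5,6}; (10,7)→{5,7,9}. Safe: 3. Place at column 3.
Columns [6, 2, 10, 8, 4, 9, 1, 3, 5, 7], r−c [-5, 0, -7, -4, 1, -3, 6, 5, 4, 3], r+c [7, 4, 13, 12, 9, 15, 8, 11, 14, 17] are all distinct, so no two queens attack.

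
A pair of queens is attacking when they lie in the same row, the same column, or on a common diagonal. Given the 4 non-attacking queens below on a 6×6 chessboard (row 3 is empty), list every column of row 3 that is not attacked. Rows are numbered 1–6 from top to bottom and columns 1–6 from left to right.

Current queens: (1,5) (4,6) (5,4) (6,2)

(1,5) attacks row 3 at column 5 and diagonals 3.
(4,6) attacks row 3 at column 6 and diagonals 5.
(5,4) attacks row 3 at column 4 and diagonals 2, 6.
(6,2) attacks row 3 at column 2 and diagonals 5.
Attacked columns: {2, 3, 4, 5, 6}. Safe: {1}.

columns 1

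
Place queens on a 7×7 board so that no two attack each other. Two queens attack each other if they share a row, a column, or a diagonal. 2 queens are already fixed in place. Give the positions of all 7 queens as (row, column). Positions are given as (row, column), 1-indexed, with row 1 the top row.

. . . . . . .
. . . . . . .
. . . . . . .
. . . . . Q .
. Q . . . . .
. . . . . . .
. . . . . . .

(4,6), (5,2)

(1,4) (2,1) (3,3) (4,6) (5,2) (6,7) (7,5)

Row 1: attacked by (4,6)→{3,6}; (5,2)→{2,6}. Safe: 1, 4, 5, 7. Place at column 4.
Row 2: attacked by (1,4)→{3,4,5}; (4,6)→{4,6}; (5,2)→{2,5}. Safe: 1, 7. Place at column 1.
Row 3: attacked by (1,4)→{2,4,6}; (2,1)→{1,2}; (4,6)→{5,6,7}; (5,2)→{2,4}. Safe: 3. Place at column 3.
Row 6: attacked by (1,4)→{4}; (2,1)→{1,5}; (3,3)→{3,6}; (4,6)→{4,6}; (5,2)→{1,2,3}. Safe: 7. Place at column 7.
Row 7: attacked by (1,4)→{4}; (2,1)→{1,6}; (3,3)→{3,7}; (4,6)→{3,6}; (5,2)→{2,4}; (6,7)→{6,7}. Safe: 5. Place at column 5.
Columns [4, 1, 3, 6, 2, 7, 5], r−c [-3, 1, 0, -2, 3, -1, 2], r+c [5, 3, 6, 10, 7, 13, 12] are all distinct, so no two queens attack.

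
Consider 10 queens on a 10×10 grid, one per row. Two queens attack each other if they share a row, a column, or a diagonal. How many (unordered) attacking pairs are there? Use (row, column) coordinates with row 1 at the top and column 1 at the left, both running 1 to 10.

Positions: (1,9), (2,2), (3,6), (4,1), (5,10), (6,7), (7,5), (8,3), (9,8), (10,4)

All columns are distinct and no two queens satisfy |Δrow| = |Δcol|, so no pair attacks.

0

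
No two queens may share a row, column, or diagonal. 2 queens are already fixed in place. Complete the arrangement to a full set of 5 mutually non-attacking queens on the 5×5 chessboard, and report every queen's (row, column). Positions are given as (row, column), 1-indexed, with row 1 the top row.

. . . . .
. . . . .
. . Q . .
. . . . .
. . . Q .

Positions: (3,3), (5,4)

(1,2) (2,5) (3,3) (4,1) (5,4)

Row 1: attacked by (3,3)→{1,3,5}; (5,4)→{4}. Safe: 2. Place at column 2.
Row 2: attacked by (1,2)→{1,2,3}; (3,3)→{2,3,4}; (5,4)→{1,4}. Safe: 5. Place at column 5.
Row 4: attacked by (1,2)→{2,5}; (2,5)→{3,5}; (3,3)→{2,3,4}; (5,4)→{3,4,5}. Safe: 1. Place at column 1.
Columns [2, 5, 3, 1, 4], r−c [-1, -3, 0, 3, 1], r+c [3, 7, 6, 5, 9] are all distinct, so no two queens attack.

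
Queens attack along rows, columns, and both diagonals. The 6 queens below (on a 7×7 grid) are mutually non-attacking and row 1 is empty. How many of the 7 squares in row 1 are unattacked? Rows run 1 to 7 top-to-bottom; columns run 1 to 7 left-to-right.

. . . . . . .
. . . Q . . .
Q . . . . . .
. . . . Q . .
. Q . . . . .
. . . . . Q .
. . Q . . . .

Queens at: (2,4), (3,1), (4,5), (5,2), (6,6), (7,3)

1

(2,4) attacks row 1 at column 4 and diagonals 3, 5.
(3,1) attacks row 1 at column 1 and diagonals 3.
(4,5) attacks row 1 at column 5 and diagonals 2.
(5,2) attacks row 1 at column 2 and diagonals 6.
(6,6) attacks row 1 at column 6 and diagonals 1.
(7,3) attacks row 1 at column 3.
Attacked columns: {1, 2, 3, 4, 5, 6}. Safe: {7}.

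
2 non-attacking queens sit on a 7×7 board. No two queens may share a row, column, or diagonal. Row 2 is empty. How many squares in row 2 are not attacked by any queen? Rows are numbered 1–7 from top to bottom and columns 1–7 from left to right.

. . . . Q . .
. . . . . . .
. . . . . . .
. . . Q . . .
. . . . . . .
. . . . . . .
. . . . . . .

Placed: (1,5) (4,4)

3

(1,5) attacks row 2 at column 5 and diagonals 4, 6.
(4,4) attacks row 2 at column 4 and diagonals 2, 6.
Attacked columns: {2, 4, 5, 6}. Safe: {1, 3, 7}.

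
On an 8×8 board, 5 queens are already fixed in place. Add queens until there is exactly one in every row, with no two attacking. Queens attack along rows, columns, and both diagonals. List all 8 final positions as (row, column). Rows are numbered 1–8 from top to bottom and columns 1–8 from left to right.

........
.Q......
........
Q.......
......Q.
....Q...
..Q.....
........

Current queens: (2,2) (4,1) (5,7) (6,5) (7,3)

(1,8) (2,2) (3,4) (4,1) (5,7) (6,5) (7,3) (8,6)

Row 1: attacked by (2,2)→{1,2,3}; (4,1)→{1,4}; (5,7)→{3,7}; (6,5)→{5}; (7,3)→{3}. Safe: 6, 8. Place at column 8.
Row 3: attacked by (1,8)→{6,8}; (2,2)→{1,2,3}; (4,1)→{1,2}; (5,7)→{5,7}; (6,5)→{2,5,8}; (7,3)→{3,7}. Safe: 4. Place at column 4.
Row 8: attacked by (1,8)→{1,8}; (2,2)→{2,8}; (3,4)→{4}; (4,1)→{1,5}; (5,7)→{4,7}; (6,5)→{3,5,7}; (7,3)→{2,3,4}. Safe: 6. Place at column 6.
Columns [8, 2, 4, 1, 7, 5, 3, 6], r−c [-7, 0, -1, 3, -2, 1, 4, 2], r+c [9, 4, 7, 5, 12, 11, 10, 14] are all distinct, so no two queens attack.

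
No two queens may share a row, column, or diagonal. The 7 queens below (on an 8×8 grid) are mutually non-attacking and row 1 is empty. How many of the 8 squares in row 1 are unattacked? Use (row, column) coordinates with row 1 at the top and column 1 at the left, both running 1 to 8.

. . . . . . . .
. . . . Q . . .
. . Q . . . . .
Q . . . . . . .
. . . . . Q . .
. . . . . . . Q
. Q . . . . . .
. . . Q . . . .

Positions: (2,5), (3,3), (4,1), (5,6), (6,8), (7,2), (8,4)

1

(2,5) attacks row 1 at column 5 and diagonals 4, 6.
(3,3) attacks row 1 at column 3 and diagonals 1, 5.
(4,1) attacks row 1 at column 1 and diagonals 4.
(5,6) attacks row 1 at column 6 and diagonals 2.
(6,8) attacks row 1 at column 8 and diagonals 3.
(7,2) attacks row 1 at column 2 and diagonals 8.
(8,4) attacks row 1 at column 4.
Attacked columns: {1, 2, 3, 4, 5, 6, 8}. Safe: {7}.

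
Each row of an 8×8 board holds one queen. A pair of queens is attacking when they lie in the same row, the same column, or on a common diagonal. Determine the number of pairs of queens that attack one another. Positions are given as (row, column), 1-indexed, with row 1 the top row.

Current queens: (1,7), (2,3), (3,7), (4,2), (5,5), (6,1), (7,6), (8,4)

2

Same column: (1,7)–(3,7) (column 7).
Same diagonal: (3,7)–(5,5) (|3−5| = |7−5| = 2).
Total attacking pairs: 2.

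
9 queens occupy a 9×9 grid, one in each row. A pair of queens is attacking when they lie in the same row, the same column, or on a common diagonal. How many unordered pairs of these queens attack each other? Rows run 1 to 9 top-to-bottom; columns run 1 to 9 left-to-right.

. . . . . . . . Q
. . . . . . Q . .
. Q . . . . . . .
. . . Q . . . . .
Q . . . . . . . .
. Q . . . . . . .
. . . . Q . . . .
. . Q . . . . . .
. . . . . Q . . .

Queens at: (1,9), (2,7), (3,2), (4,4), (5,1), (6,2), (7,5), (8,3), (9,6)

3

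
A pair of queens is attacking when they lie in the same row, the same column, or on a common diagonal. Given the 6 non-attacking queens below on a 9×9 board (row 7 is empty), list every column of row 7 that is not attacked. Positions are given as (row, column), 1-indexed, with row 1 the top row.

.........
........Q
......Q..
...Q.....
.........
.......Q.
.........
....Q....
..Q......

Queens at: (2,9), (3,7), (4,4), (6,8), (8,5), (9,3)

(2,9) attacks row 7 at column 9 and diagonals 4.
(3,7) attacks row 7 at column 7 and diagonals 3.
(4,4) attacks row 7 at column 4 and diagonals 1, 7.
(6,8) attacks row 7 at column 8 and diagonals 7, 9.
(8,5) attacks row 7 at column 5 and diagonals 4, 6.
(9,3) attacks row 7 at column 3 and diagonals 1, 5.
Attacked columns: {1, 3, 4, 5, 6, 7, 8, 9}. Safe: {2}.

columns 2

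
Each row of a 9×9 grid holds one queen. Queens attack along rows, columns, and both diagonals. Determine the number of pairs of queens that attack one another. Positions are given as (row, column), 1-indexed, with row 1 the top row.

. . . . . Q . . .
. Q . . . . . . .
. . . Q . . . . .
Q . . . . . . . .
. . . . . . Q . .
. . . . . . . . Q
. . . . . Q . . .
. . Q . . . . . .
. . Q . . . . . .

4

Same column: (1,6)–(7,6) (column 6); (8,3)–(9,3) (column 3).
Same diagonal: (1,6)–(3,4) (|1−3| = |6−4| = 2); (5,7)–(9,3) (|5−9| = |7−3| = 4).
Total attacking pairs: 4.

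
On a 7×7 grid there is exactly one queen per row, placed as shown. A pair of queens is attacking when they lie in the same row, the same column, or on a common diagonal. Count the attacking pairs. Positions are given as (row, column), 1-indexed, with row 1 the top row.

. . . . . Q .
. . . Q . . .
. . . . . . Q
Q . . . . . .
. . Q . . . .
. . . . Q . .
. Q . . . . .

0

All columns are distinct and no two queens satisfy |Δrow| = |Δcol|, so no pair attacks.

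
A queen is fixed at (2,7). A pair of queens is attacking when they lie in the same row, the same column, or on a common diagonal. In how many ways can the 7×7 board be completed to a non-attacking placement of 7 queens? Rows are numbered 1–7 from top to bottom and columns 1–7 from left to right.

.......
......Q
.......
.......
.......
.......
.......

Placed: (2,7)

Branch on row 1: col 1 → 0; col 2 → 1; col 3 → 2; col 4 → 2; col 5 → 2.
Sum: 0 + 1 + 2 + 2 + 2 = 7.

7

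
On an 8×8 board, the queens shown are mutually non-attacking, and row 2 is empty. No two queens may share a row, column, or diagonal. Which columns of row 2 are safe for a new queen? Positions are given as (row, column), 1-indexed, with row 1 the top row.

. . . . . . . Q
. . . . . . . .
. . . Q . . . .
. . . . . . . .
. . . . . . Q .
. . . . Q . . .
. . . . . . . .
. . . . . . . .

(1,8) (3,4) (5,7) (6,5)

columns 2, 6

(1,8) attacks row 2 at column 8 and diagonals 7.
(3,4) attacks row 2 at column 4 and diagonals 3, 5.
(5,7) attacks row 2 at column 7 and diagonals 4.
(6,5) attacks row 2 at column 5 and diagonals 1.
Attacked columns: {1, 3, 4, 5, 7, 8}. Safe: {2, 6}.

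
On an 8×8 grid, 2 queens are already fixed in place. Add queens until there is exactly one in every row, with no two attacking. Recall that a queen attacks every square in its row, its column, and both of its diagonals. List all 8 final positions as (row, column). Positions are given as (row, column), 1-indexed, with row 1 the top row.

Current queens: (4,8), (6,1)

(1,3) (2,7) (3,2) (4,8) (5,5) (6,1) (7,4) (8,6)

Row 1: attacked by (4,8)→{5,8}; (6,1)→{1,6}. Safe: 2, 3, 4, 7. Place at column 3.
Row 2: attacked by (1,3)→{2,3,4}; (4,8)→{6,8}; (6,1)→{1,5}. Safe: 7. Place at column 7.
Row 3: attacked by (1,3)→{1,3,5}; (2,7)→{6,7,8}; (4,8)→{7,8}; (6,1)→{1,4}. Safe: 2. Place at column 2.
Row 5: attacked by (1,3)→{3,7}; (2,7)→{4,7}; (3,2)→{2,4}; (4,8)→{7,8}; (6,1)→{1,2}. Safe: 5, 6. Place at column 5.
Row 7: attacked by (1,3)→{3}; (2,7)→{2,7}; (3,2)→{2,6}; (4,8)→{5,8}; (5,5)→{3,5,7}; (6,1)→{1,2}. Safe: 4. Place at column 4.
Row 8: attacked by (1,3)→{3}; (2,7)→{1,7}; (3,2)→{2,7}; (4,8)→{4,8}; (5,5)→{2,5,8}; (6,1)→{1,3}; (7,4)→{3,4,5}. Safe: 6. Place at column 6.
Columns [3, 7, 2, 8, 5, 1, 4, 6], r−c [-2, -5, 1, -4, 0, 5, 3, 2], r+c [4, 9, 5, 12, 10, 7, 11, 14] are all distinct, so no two queens attack.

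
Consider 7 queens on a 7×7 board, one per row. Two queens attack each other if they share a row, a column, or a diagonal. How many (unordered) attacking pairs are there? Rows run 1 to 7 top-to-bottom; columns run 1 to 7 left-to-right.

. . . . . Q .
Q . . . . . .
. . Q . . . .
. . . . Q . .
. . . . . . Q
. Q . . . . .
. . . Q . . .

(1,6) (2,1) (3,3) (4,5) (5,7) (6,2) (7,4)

0

All columns are distinct and no two queens satisfy |Δrow| = |Δcol|, so no pair attacks.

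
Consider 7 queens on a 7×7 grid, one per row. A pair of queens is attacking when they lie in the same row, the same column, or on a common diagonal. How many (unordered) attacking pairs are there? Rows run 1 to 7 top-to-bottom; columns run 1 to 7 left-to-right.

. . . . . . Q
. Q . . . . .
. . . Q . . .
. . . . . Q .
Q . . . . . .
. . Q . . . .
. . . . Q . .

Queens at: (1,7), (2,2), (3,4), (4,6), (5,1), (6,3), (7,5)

0

All columns are distinct and no two queens satisfy |Δrow| = |Δcol|, so no pair attacks.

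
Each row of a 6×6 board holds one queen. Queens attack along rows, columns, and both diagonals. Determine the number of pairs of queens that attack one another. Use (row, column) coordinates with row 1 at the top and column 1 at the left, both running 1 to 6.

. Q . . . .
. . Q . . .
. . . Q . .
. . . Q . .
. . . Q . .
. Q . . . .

Same column: (1,2)–(6,2) (column 2); (3,4)–(4,4) (column 4); (3,4)–(5,4) (column 4); (4,4)–(5,4) (column 4).
Same diagonal: (1,2)–(2,3) (|1−2| = |2−3| = 1); (1,2)–(3,4) (|1−3| = |2−4| = 2); (2,3)–(3,4) (|2−3| = |3−4| = 1); (4,4)–(6,2) (|4−6| = |4−2| = 2).
Total attacking pairs: 8.

8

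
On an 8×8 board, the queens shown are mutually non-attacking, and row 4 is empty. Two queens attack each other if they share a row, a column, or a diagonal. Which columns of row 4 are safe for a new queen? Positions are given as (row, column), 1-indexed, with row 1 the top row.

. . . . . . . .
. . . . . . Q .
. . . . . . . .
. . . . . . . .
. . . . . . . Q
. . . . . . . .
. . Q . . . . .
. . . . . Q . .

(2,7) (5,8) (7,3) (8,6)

(2,7) attacks row 4 at column 7 and diagonals 5.
(5,8) attacks row 4 at column 8 and diagonals 7.
(7,3) attacks row 4 at column 3 and diagonals 6.
(8,6) attacks row 4 at column 6 and diagonals 2.
Attacked columns: {2, 3, 5, 6, 7, 8}. Safe: {1, 4}.

columns 1, 4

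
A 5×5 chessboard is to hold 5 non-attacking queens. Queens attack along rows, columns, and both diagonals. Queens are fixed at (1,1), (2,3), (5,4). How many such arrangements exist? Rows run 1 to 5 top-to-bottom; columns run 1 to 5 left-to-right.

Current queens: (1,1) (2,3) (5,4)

Branch on row 3: col 5 → 1.
Sum: 1 = 1.

1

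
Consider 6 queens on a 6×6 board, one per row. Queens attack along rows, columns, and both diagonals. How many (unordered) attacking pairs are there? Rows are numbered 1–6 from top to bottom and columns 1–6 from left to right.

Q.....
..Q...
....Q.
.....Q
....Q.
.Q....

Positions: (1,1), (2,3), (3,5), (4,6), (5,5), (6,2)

Same column: (3,5)–(5,5) (column 5).
Same diagonal: (1,1)–(5,5) (|1−5| = |1−5| = 4); (3,5)–(4,6) (|3−4| = |5−6| = 1); (3,5)–(6,2) (|3−6| = |5−2| = 3); (4,6)–(5,5) (|4−5| = |6−5| = 1).
Total attacking pairs: 5.

5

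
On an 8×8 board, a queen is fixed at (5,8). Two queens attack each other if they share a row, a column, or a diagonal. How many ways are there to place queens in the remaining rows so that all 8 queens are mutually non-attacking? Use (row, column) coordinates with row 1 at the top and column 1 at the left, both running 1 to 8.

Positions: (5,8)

Branch on row 1: col 1 → 1; col 2 → 1; col 3 → 4; col 5 → 5; col 6 → 4; col 7 → 3.
Sum: 1 + 1 + 4 + 5 + 4 + 3 = 18.

18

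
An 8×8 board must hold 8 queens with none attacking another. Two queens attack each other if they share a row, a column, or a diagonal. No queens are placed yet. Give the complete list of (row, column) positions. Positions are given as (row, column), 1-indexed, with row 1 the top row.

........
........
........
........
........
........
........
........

Row 1: Safe: 1, 2, 3, 4, 5, 6, 7, 8. Place at column 8.
Row 2: attacked by (1,8)→{7,8}. Safe: 1, 2, 3, 4, 5, 6. Place at column 2.
Row 3: attacked by (1,8)→{6,8}; (2,2)→{1,2,3}. Safe: 4, 5, 7. Place at column 4.
Row 4: attacked by (1,8)→{5,8}; (2,2)→{2,4}; (3,4)→{3,4,5}. Safe: 1, 6, 7. Place at column 1.
Row 5: attacked by (1,8)→{4,8}; (2,2)→{2,5}; (3,4)→{2,4,6}; (4,1)→{1,2}. Safe: 3, 7. Place at column 7.
Row 6: attacked by (1,8)→{3,8}; (2,2)→{2,6}; (3,4)→{1,4,7}; (4,1)→{1,3}; (5,7)→{6,7,8}. Safe: 5. Place at column 5.
Row 7: attacked by (1,8)→{2,8}; (2,2)→{2,7}; (3,4)→{4,8}; (4,1)→{1,4}; (5,7)→{5,7}; (6,5)→{4,5,6}. Safe: 3. Place at column 3.
Row 8: attacked by (1,8)→{1,8}; (2,2)→{2,8}; (3,4)→{4}; (4,1)→{1,5}; (5,7)→{4,7}; (6,5)→{3,5,7}; (7,3)→{2,3,4}. Safe: 6. Place at column 6.
Columns [8, 2, 4, 1, 7, 5, 3, 6], r−c [-7, 0, -1, 3, -2, 1, 4, 2], r+c [9, 4, 7, 5, 12, 11, 10, 14] are all distinct, so no two queens attack.

(1,8) (2,2) (3,4) (4,1) (5,7) (6,5) (7,3) (8,6)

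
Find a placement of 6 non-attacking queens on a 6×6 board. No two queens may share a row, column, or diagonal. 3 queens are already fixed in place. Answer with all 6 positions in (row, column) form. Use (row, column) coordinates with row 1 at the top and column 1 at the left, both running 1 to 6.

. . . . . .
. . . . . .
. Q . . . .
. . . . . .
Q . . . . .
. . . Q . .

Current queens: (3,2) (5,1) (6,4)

Row 1: attacked by (3,2)→{2,4}; (5,1)→{1,5}; (6,4)→{4}. Safe: 3, 6. Place at column 3.
Row 2: attacked by (1,3)→{2,3,4}; (3,2)→{1,2,3}; (5,1)→{1,4}; (6,4)→{4}. Safe: 5, 6. Place at column 6.
Row 4: attacked by (1,3)→{3,6}; (2,6)→{4,6}; (3,2)→{1,2,3}; (5,1)→{1,2}; (6,4)→{2,4,6}. Safe: 5. Place at column 5.
Columns [3, 6, 2, 5, 1, 4], r−c [-2, -4, 1, -1, 4, 2], r+c [4, 8, 5, 9, 6, 10] are all distinct, so no two queens attack.

(1,3) (2,6) (3,2) (4,5) (5,1) (6,4)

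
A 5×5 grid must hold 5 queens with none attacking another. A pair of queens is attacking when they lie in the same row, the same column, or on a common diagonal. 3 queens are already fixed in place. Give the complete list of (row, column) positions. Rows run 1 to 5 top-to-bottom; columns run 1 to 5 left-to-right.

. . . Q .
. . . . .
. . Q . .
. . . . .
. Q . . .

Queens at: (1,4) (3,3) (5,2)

(1,4) (2,1) (3,3) (4,5) (5,2)

Row 2: attacked by (1,4)→{3,4,5}; (3,3)→{2,3,4}; (5,2)→{2,5}. Safe: 1. Place at column 1.
Row 4: attacked by (1,4)→{1,4}; (2,1)→{1,3}; (3,3)→{2,3,4}; (5,2)→{1,2,3}. Safe: 5. Place at column 5.
Columns [4, 1, 3, 5, 2], r−c [-3, 1, 0, -1, 3], r+c [5, 3, 6, 9, 7] are all distinct, so no two queens attack.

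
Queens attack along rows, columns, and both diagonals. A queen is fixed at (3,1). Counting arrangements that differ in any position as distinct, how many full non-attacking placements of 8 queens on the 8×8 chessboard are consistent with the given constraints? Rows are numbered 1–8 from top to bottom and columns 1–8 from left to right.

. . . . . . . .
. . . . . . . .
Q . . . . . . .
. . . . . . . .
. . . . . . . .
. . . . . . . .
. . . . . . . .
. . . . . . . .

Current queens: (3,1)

16

Branch on row 1: col 2 → 1; col 4 → 4; col 5 → 4; col 6 → 4; col 7 → 1; col 8 → 2.
Sum: 1 + 4 + 4 + 4 + 1 + 2 = 16.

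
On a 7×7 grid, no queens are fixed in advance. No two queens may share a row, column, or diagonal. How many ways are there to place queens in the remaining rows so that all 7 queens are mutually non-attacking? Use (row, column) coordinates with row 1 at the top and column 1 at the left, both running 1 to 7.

40

Branch on row 1: col 1 → 4; col 2 → 7; col 3 → 6; col 4 → 6; col 5 → 6; col 6 → 7; col 7 → 4.
Sum: 4 + 7 + 6 + 6 + 6 + 7 + 4 = 40.
(This is the classic 7-queens count.)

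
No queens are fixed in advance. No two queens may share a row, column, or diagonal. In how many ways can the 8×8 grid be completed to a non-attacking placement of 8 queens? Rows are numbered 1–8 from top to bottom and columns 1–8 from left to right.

Branch on row 1: col 1 → 4; col 2 → 8; col 3 → 16; col 4 → 18; col 5 → 18; col 6 → 16; col 7 → 8; col 8 → 4.
Sum: 4 + 8 + 16 + 18 + 18 + 16 + 8 + 4 = 92.
(This is the classic 8-queens count.)

92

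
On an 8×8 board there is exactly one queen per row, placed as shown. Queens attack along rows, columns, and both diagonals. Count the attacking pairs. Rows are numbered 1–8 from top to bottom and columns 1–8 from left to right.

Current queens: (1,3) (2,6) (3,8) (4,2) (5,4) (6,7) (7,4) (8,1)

3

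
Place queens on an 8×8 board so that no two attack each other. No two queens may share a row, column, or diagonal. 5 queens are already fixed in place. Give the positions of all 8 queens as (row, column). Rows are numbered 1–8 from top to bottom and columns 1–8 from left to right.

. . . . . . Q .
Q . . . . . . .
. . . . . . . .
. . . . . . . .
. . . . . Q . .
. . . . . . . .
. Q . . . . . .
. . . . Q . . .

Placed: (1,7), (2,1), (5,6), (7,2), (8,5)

(1,7) (2,1) (3,3) (4,8) (5,6) (6,4) (7,2) (8,5)

Row 3: attacked by (1,7)→{5,7}; (2,1)→{1,2}; (5,6)→{4,6,8}; (7,2)→{2,6}; (8,5)→{5}. Safe: 3. Place at column 3.
Row 4: attacked by (1,7)→{4,7}; (2,1)→{1,3}; (3,3)→{2,3,4}; (5,6)→{5,6,7}; (7,2)→{2,5}; (8,5)→{1,5}. Safe: 8. Place at column 8.
Row 6: attacked by (1,7)→{2,7}; (2,1)→{1,5}; (3,3)→{3,6}; (4,8)→{6,8}; (5,6)→{5,6,7}; (7,2)→{1,2,3}; (8,5)→{3,5,7}. Safe: 4. Place at column 4.
Columns [7, 1, 3, 8, 6, 4, 2, 5], r−c [-6, 1, 0, -4, -1, 2, 5, 3], r+c [8, 3, 6, 12, 11, 10, 9, 13] are all distinct, so no two queens attack.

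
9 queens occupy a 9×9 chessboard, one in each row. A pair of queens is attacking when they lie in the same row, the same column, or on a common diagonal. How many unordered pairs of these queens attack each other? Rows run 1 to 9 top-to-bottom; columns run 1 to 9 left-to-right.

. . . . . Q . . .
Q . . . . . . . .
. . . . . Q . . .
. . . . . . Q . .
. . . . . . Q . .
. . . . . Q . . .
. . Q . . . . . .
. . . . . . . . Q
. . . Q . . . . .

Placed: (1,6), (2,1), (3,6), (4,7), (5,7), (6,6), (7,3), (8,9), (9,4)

6

Same column: (1,6)–(3,6) (column 6); (1,6)–(6,6) (column 6); (3,6)–(6,6) (column 6); (4,7)–(5,7) (column 7).
Same diagonal: (3,6)–(4,7) (|3−4| = |6−7| = 1); (5,7)–(6,6) (|5−6| = |7−6| = 1).
Total attacking pairs: 6.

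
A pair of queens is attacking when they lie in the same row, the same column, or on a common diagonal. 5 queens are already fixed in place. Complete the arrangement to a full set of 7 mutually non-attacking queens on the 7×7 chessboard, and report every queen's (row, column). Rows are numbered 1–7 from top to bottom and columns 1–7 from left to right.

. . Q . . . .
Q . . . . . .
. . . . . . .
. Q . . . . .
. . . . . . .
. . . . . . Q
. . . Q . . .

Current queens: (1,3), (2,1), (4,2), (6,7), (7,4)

Row 3: attacked by (1,3)→{1,3,5}; (2,1)→{1,2}; (4,2)→{1,2,3}; (6,7)→{4,7}; (7,4)→{4}. Safe: 6. Place at column 6.
Row 5: attacked by (1,3)→{3,7}; (2,1)→{1,4}; (3,6)→{4,6}; (4,2)→{1,2,3}; (6,7)→{6,7}; (7,4)→{2,4,6}. Safe: 5. Place at column 5.
Columns [3, 1, 6, 2, 5, 7, 4], r−c [-2, 1, -3, 2, 0, -1, 3], r+c [4, 3, 9, 6, 10, 13, 11] are all distinct, so no two queens attack.

(1,3) (2,1) (3,6) (4,2) (5,5) (6,7) (7,4)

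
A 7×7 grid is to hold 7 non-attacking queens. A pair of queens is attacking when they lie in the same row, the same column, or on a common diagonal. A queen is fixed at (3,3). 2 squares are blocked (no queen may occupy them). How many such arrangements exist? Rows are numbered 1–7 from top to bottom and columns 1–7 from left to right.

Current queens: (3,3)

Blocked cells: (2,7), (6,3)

Branch on row 1: col 2 → 2; col 4 → 1; col 6 → 1; col 7 → 1.
Sum: 2 + 1 + 1 + 1 = 5.

5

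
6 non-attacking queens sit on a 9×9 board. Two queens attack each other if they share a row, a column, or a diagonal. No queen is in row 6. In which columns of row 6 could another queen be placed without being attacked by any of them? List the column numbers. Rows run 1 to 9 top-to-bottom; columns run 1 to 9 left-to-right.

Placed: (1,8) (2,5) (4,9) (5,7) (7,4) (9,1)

(1,8) attacks row 6 at column 8 and diagonals 3.
(2,5) attacks row 6 at column 5 and diagonals 1, 9.
(4,9) attacks row 6 at column 9 and diagonals 7.
(5,7) attacks row 6 at column 7 and diagonals 6, 8.
(7,4) attacks row 6 at column 4 and diagonals 3, 5.
(9,1) attacks row 6 at column 1 and diagonals 4.
Attacked columns: {1, 3, 4, 5, 6, 7, 8, 9}. Safe: {2}.

columns 2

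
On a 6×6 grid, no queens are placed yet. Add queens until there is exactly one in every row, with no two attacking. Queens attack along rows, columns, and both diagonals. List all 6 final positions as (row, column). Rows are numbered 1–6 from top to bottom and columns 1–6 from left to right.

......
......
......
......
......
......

(1,5) (2,3) (3,1) (4,6) (5,4) (6,2)

Row 1: Safe: 1, 2, 3, 4, 5, 6. Place at column 5.
Row 2: attacked by (1,5)→{4,5,6}. Safe: 1, 2, 3. Place at column 3.
Row 3: attacked by (1,5)→{3,5}; (2,3)→{2,3,4}. Safe: 1, 6. Place at column 1.
Row 4: attacked by (1,5)→{2,5}; (2,3)→{1,3,5}; (3,1)→{1,2}. Safe: 4, 6. Place at column 6.
Row 5: attacked by (1,5)→{1,5}; (2,3)→{3,6}; (3,1)→{1,3}; (4,6)→{5,6}. Safe: 2, 4. Place at column 4.
Row 6: attacked by (1,5)→{5}; (2,3)→{3}; (3,1)→{1,4}; (4,6)→{4,6}; (5,4)→{3,4,5}. Safe: 2. Place at column 2.
Columns [5, 3, 1, 6, 4, 2], r−c [-4, -1, 2, -2, 1, 4], r+c [6, 5, 4, 10, 9, 8] are all distinct, so no two queens attack.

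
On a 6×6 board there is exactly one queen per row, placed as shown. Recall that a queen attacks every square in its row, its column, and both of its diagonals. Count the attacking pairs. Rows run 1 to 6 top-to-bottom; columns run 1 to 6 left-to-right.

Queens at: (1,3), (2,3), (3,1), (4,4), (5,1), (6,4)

Same column: (1,3)–(2,3) (column 3); (3,1)–(5,1) (column 1); (4,4)–(6,4) (column 4).
Same diagonal: (1,3)–(3,1) (|1−3| = |3−1| = 2); (3,1)–(6,4) (|3−6| = |1−4| = 3).
Total attacking pairs: 5.

5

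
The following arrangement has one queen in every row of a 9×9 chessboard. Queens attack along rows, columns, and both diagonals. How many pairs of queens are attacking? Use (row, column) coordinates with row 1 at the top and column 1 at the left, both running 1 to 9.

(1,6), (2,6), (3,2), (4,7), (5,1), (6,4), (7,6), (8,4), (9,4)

Same column: (1,6)–(2,6) (column 6); (1,6)–(7,6) (column 6); (2,6)–(7,6) (column 6); (6,4)–(8,4) (column 4); (6,4)–(9,4) (column 4); (8,4)–(9,4) (column 4).
Same diagonal: (3,2)–(7,6) (|3−7| = |2−6| = 4); (5,1)–(8,4) (|5−8| = |1−4| = 3); (7,6)–(9,4) (|7−9| = |6−4| = 2).
Total attacking pairs: 9.

9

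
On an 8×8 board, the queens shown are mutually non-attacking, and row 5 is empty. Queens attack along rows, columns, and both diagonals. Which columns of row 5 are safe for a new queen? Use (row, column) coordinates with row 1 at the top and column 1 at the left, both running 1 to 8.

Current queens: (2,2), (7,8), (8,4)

(2,2) attacks row 5 at column 2 and diagonals 5.
(7,8) attacks row 5 at column 8 and diagonals 6.
(8,4) attacks row 5 at column 4 and diagonals 1, 7.
Attacked columns: {1, 2, 4, 5, 6, 7, 8}. Safe: {3}.

columns 3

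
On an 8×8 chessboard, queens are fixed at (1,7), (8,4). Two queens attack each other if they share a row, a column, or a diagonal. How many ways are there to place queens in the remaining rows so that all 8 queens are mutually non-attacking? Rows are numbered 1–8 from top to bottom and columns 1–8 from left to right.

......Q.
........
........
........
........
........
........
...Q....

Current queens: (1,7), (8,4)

3

Branch on row 2: col 1 → 0; col 2 → 0; col 3 → 2; col 5 → 1.
Sum: 0 + 0 + 2 + 1 = 3.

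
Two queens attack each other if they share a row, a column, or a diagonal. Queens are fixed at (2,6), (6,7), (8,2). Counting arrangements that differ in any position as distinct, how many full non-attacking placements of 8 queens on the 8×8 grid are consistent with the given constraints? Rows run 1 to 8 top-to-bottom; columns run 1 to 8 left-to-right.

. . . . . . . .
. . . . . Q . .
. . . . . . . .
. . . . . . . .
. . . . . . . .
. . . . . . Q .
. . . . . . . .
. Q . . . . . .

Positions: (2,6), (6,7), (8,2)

Branch on row 1: col 1 → 0; col 3 → 1; col 4 → 1; col 8 → 0.
Sum: 0 + 1 + 1 + 0 = 2.

2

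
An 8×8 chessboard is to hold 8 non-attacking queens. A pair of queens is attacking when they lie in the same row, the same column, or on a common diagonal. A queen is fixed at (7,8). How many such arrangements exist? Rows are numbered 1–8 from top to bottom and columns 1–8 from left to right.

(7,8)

8

Branch on row 1: col 1 → 0; col 3 → 3; col 4 → 1; col 5 → 2; col 6 → 1; col 7 → 1.
Sum: 0 + 3 + 1 + 2 + 1 + 1 = 8.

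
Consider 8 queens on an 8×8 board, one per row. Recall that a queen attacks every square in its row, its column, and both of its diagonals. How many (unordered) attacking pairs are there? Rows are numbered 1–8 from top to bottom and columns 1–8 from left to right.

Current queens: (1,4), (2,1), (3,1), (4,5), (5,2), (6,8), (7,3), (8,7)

Same column: (2,1)–(3,1) (column 1).
Same diagonal: (2,1)–(8,7) (|2−8| = |1−7| = 6).
Total attacking pairs: 2.

2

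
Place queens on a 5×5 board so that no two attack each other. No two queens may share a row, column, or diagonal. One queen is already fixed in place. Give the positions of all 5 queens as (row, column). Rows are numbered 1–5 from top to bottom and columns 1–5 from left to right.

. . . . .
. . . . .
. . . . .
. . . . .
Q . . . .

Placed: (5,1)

Row 1: attacked by (5,1)→{1,5}. Safe: 2, 3, 4. Place at column 3.
Row 2: attacked by (1,3)→{2,3,4}; (5,1)→{1,4}. Safe: 5. Place at column 5.
Row 3: attacked by (1,3)→{1,3,5}; (2,5)→{4,5}; (5,1)→{1,3}. Safe: 2. Place at column 2.
Row 4: attacked by (1,3)→{3}; (2,5)→{3,5}; (3,2)→{1,2,3}; (5,1)→{1,2}. Safe: 4. Place at column 4.
Columns [3, 5, 2, 4, 1], r−c [-2, -3, 1, 0, 4], r+c [4, 7, 5, 8, 6] are all distinct, so no two queens attack.

(1,3) (2,5) (3,2) (4,4) (5,1)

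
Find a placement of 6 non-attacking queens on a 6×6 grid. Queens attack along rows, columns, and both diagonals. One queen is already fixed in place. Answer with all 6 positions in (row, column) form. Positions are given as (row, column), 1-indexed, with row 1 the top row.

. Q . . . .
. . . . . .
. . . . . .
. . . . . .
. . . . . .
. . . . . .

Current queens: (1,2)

(1,2) (2,4) (3,6) (4,1) (5,3) (6,5)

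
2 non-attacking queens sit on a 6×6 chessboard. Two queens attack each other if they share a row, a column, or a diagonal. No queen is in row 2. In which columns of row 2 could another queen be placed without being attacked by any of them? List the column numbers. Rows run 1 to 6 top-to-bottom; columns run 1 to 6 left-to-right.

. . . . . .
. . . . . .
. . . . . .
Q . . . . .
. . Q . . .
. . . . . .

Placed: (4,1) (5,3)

(4,1) attacks row 2 at column 1 and diagonals 3.
(5,3) attacks row 2 at column 3 and diagonals 6.
Attacked columns: {1, 3, 6}. Safe: {2, 4, 5}.

columns 2, 4, 5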